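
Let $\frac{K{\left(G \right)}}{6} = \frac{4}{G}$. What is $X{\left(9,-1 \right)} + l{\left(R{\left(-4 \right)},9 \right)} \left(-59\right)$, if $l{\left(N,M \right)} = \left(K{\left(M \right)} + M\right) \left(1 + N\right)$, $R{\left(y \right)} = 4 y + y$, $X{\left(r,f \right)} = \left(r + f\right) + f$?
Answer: $\frac{39256}{3} \approx 13085.0$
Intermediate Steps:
$K{\left(G \right)} = \frac{24}{G}$ ($K{\left(G \right)} = 6 \frac{4}{G} = \frac{24}{G}$)
$X{\left(r,f \right)} = r + 2 f$ ($X{\left(r,f \right)} = \left(f + r\right) + f = r + 2 f$)
$R{\left(y \right)} = 5 y$
$l{\left(N,M \right)} = \left(1 + N\right) \left(M + \frac{24}{M}\right)$ ($l{\left(N,M \right)} = \left(\frac{24}{M} + M\right) \left(1 + N\right) = \left(M + \frac{24}{M}\right) \left(1 + N\right) = \left(1 + N\right) \left(M + \frac{24}{M}\right)$)
$X{\left(9,-1 \right)} + l{\left(R{\left(-4 \right)},9 \right)} \left(-59\right) = \left(9 + 2 \left(-1\right)\right) + \frac{24 + 24 \cdot 5 \left(-4\right) + 9^{2} \left(1 + 5 \left(-4\right)\right)}{9} \left(-59\right) = \left(9 - 2\right) + \frac{24 + 24 \left(-20\right) + 81 \left(1 - 20\right)}{9} \left(-59\right) = 7 + \frac{24 - 480 + 81 \left(-19\right)}{9} \left(-59\right) = 7 + \frac{24 - 480 - 1539}{9} \left(-59\right) = 7 + \frac{1}{9} \left(-1995\right) \left(-59\right) = 7 - - \frac{39235}{3} = 7 + \frac{39235}{3} = \frac{39256}{3}$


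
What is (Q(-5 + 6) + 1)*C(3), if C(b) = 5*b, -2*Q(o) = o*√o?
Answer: 15/2 ≈ 7.5000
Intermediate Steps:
Q(o) = -o^(3/2)/2 (Q(o) = -o*√o/2 = -o^(3/2)/2)
(Q(-5 + 6) + 1)*C(3) = (-(-5 + 6)^(3/2)/2 + 1)*(5*3) = (-1^(3/2)/2 + 1)*15 = (-½*1 + 1)*15 = (-½ + 1)*15 = (½)*15 = 15/2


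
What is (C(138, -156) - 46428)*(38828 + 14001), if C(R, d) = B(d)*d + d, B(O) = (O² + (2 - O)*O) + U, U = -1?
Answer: 118548276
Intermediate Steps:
B(O) = -1 + O² + O*(2 - O) (B(O) = (O² + (2 - O)*O) - 1 = (O² + O*(2 - O)) - 1 = -1 + O² + O*(2 - O))
C(R, d) = d + d*(-1 + 2*d) (C(R, d) = (-1 + 2*d)*d + d = d*(-1 + 2*d) + d = d + d*(-1 + 2*d))
(C(138, -156) - 46428)*(38828 + 14001) = (2*(-156)² - 46428)*(38828 + 14001) = (2*24336 - 46428)*52829 = (48672 - 46428)*52829 = 2244*52829 = 118548276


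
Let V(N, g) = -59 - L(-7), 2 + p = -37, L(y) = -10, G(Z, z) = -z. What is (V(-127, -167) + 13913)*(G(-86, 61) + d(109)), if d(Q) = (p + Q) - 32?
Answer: -318872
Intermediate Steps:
p = -39 (p = -2 - 37 = -39)
V(N, g) = -49 (V(N, g) = -59 - 1*(-10) = -59 + 10 = -49)
d(Q) = -71 + Q (d(Q) = (-39 + Q) - 32 = -71 + Q)
(V(-127, -167) + 13913)*(G(-86, 61) + d(109)) = (-49 + 13913)*(-1*61 + (-71 + 109)) = 13864*(-61 + 38) = 13864*(-23) = -318872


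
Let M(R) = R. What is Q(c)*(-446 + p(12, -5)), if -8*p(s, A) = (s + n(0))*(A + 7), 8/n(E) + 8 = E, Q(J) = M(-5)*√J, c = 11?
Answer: 8975*√11/4 ≈ 7441.7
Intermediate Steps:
Q(J) = -5*√J
n(E) = 8/(-8 + E)
p(s, A) = -(-1 + s)*(7 + A)/8 (p(s, A) = -(s + 8/(-8 + 0))*(A + 7)/8 = -(s + 8/(-8))*(7 + A)/8 = -(s + 8*(-⅛))*(7 + A)/8 = -(s - 1)*(7 + A)/8 = -(-1 + s)*(7 + A)/8)
Q(c)*(-446 + p(12, -5)) = (-5*√11)*(-446 + (7/8 - 7/8*12 + (⅛)*(-5) - ⅛*(-5)*12)) = (-5*√11)*(-446 + (7/8 - 21/2 - 5/8 + 15/2)) = (-5*√11)*(-446 - 11/4) = -5*√11*(-1795/4) = 8975*√11/4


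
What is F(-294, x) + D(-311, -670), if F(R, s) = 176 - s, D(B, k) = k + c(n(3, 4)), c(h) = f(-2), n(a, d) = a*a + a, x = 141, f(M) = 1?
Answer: -634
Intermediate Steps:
n(a, d) = a + a**2 (n(a, d) = a**2 + a = a + a**2)
c(h) = 1
D(B, k) = 1 + k (D(B, k) = k + 1 = 1 + k)
F(-294, x) + D(-311, -670) = (176 - 1*141) + (1 - 670) = (176 - 141) - 669 = 35 - 669 = -634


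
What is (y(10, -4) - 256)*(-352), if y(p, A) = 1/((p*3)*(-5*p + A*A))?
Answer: 22978648/255 ≈ 90112.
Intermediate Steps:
y(p, A) = 1/(3*p*(A² - 5*p)) (y(p, A) = 1/((3*p)*(-5*p + A²)) = 1/((3*p)*(A² - 5*p)) = 1/(3*p*(A² - 5*p)))
(y(10, -4) - 256)*(-352) = ((⅓)/(10*((-4)² - 5*10)) - 256)*(-352) = ((⅓)*(⅒)/(16 - 50) - 256)*(-352) = ((⅓)*(⅒)/(-34) - 256)*(-352) = ((⅓)*(⅒)*(-1/34) - 256)*(-352) = (-1/1020 - 256)*(-352) = -261121/1020*(-352) = 22978648/255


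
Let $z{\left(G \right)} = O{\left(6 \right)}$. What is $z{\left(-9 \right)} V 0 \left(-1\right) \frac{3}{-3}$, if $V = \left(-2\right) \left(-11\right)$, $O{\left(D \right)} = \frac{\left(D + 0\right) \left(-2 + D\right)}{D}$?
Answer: $0$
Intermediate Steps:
$O{\left(D \right)} = -2 + D$ ($O{\left(D \right)} = \frac{D \left(-2 + D\right)}{D} = -2 + D$)
$z{\left(G \right)} = 4$ ($z{\left(G \right)} = -2 + 6 = 4$)
$V = 22$
$z{\left(-9 \right)} V 0 \left(-1\right) \frac{3}{-3} = 4 \cdot 22 \cdot 0 \left(-1\right) \frac{3}{-3} = 88 \cdot 0 \cdot 3 \left(- \frac{1}{3}\right) = 88 \cdot 0 \left(-1\right) = 88 \cdot 0 = 0$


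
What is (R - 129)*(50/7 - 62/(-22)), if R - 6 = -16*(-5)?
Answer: -32981/77 ≈ -428.32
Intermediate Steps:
R = 86 (R = 6 - 16*(-5) = 6 + 80 = 86)
(R - 129)*(50/7 - 62/(-22)) = (86 - 129)*(50/7 - 62/(-22)) = -43*(50*(⅐) - 62*(-1/22)) = -43*(50/7 + 31/11) = -43*767/77 = -32981/77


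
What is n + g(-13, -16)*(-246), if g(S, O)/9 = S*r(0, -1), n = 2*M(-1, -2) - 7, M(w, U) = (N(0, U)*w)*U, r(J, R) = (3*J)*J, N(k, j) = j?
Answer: -15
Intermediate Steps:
r(J, R) = 3*J²
M(w, U) = w*U² (M(w, U) = (U*w)*U = w*U²)
n = -15 (n = 2*(-1*(-2)²) - 7 = 2*(-1*4) - 7 = 2*(-4) - 7 = -8 - 7 = -15)
g(S, O) = 0 (g(S, O) = 9*(S*(3*0²)) = 9*(S*(3*0)) = 9*(S*0) = 9*0 = 0)
n + g(-13, -16)*(-246) = -15 + 0*(-246) = -15 + 0 = -15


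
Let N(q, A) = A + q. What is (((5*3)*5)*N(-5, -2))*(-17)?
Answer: 8925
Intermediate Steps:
(((5*3)*5)*N(-5, -2))*(-17) = (((5*3)*5)*(-2 - 5))*(-17) = ((15*5)*(-7))*(-17) = (75*(-7))*(-17) = -525*(-17) = 8925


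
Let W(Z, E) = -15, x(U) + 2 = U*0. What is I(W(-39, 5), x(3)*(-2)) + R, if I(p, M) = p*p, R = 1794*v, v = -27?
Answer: -48213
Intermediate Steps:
x(U) = -2 (x(U) = -2 + U*0 = -2 + 0 = -2)
R = -48438 (R = 1794*(-27) = -48438)
I(p, M) = p**2
I(W(-39, 5), x(3)*(-2)) + R = (-15)**2 - 48438 = 225 - 48438 = -48213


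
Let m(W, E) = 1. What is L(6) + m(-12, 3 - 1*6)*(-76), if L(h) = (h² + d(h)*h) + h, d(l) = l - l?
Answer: -34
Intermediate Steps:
d(l) = 0
L(h) = h + h² (L(h) = (h² + 0*h) + h = (h² + 0) + h = h² + h = h + h²)
L(6) + m(-12, 3 - 1*6)*(-76) = 6*(1 + 6) + 1*(-76) = 6*7 - 76 = 42 - 76 = -34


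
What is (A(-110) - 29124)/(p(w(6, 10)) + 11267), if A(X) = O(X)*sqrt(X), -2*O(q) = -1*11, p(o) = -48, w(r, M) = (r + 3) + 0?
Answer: -29124/11219 + 11*I*sqrt(110)/22438 ≈ -2.596 + 0.0051417*I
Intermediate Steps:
w(r, M) = 3 + r (w(r, M) = (3 + r) + 0 = 3 + r)
O(q) = 11/2 (O(q) = -(-1)*11/2 = -1/2*(-11) = 11/2)
A(X) = 11*sqrt(X)/2
(A(-110) - 29124)/(p(w(6, 10)) + 11267) = (11*sqrt(-110)/2 - 29124)/(-48 + 11267) = (11*(I*sqrt(110))/2 - 29124)/11219 = (11*I*sqrt(110)/2 - 29124)*(1/11219) = (-29124 + 11*I*sqrt(110)/2)*(1/11219) = -29124/11219 + 11*I*sqrt(110)/22438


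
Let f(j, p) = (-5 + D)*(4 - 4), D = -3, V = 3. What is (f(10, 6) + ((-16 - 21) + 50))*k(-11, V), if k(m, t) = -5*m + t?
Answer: 754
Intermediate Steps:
k(m, t) = t - 5*m
f(j, p) = 0 (f(j, p) = (-5 - 3)*(4 - 4) = -8*0 = 0)
(f(10, 6) + ((-16 - 21) + 50))*k(-11, V) = (0 + ((-16 - 21) + 50))*(3 - 5*(-11)) = (0 + (-37 + 50))*(3 + 55) = (0 + 13)*58 = 13*58 = 754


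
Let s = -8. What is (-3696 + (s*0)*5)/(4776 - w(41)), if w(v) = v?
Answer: -3696/4735 ≈ -0.78057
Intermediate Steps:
(-3696 + (s*0)*5)/(4776 - w(41)) = (-3696 - 8*0*5)/(4776 - 1*41) = (-3696 + 0*5)/(4776 - 41) = (-3696 + 0)/4735 = -3696*1/4735 = -3696/4735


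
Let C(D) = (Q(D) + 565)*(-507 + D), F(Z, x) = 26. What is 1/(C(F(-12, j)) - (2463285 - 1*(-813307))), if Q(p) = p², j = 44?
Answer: -1/3873513 ≈ -2.5816e-7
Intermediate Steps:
C(D) = (-507 + D)*(565 + D²) (C(D) = (D² + 565)*(-507 + D) = (565 + D²)*(-507 + D) = (-507 + D)*(565 + D²))
1/(C(F(-12, j)) - (2463285 - 1*(-813307))) = 1/((-286455 + 26³ - 507*26² + 565*26) - (2463285 - 1*(-813307))) = 1/((-286455 + 17576 - 507*676 + 14690) - (2463285 + 813307)) = 1/((-286455 + 17576 - 342732 + 14690) - 1*3276592) = 1/(-596921 - 3276592) = 1/(-3873513) = -1/3873513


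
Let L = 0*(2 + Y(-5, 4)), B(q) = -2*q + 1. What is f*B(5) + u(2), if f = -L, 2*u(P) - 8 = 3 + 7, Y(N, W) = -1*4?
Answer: 9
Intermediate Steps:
Y(N, W) = -4
B(q) = 1 - 2*q
L = 0 (L = 0*(2 - 4) = 0*(-2) = 0)
u(P) = 9 (u(P) = 4 + (3 + 7)/2 = 4 + (½)*10 = 4 + 5 = 9)
f = 0 (f = -1*0 = 0)
f*B(5) + u(2) = 0*(1 - 2*5) + 9 = 0*(1 - 10) + 9 = 0*(-9) + 9 = 0 + 9 = 9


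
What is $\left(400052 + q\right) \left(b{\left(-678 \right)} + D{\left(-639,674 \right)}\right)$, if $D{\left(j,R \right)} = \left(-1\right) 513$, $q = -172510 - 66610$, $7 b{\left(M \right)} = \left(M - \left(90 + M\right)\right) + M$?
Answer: $- \frac{701502588}{7} \approx -1.0021 \cdot 10^{8}$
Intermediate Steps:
$b{\left(M \right)} = - \frac{90}{7} + \frac{M}{7}$ ($b{\left(M \right)} = \frac{\left(M - \left(90 + M\right)\right) + M}{7} = \frac{-90 + M}{7} = - \frac{90}{7} + \frac{M}{7}$)
$q = -239120$
$D{\left(j,R \right)} = -513$
$\left(400052 + q\right) \left(b{\left(-678 \right)} + D{\left(-639,674 \right)}\right) = \left(400052 - 239120\right) \left(\left(- \frac{90}{7} + \frac{1}{7} \left(-678\right)\right) - 513\right) = 160932 \left(\left(- \frac{90}{7} - \frac{678}{7}\right) - 513\right) = 160932 \left(- \frac{768}{7} - 513\right) = 160932 \left(- \frac{4359}{7}\right) = - \frac{701502588}{7}$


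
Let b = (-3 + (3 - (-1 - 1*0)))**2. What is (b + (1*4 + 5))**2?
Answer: 100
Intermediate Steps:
b = 1 (b = (-3 + (3 - (-1 + 0)))**2 = (-3 + (3 - 1*(-1)))**2 = (-3 + (3 + 1))**2 = (-3 + 4)**2 = 1**2 = 1)
(b + (1*4 + 5))**2 = (1 + (1*4 + 5))**2 = (1 + (4 + 5))**2 = (1 + 9)**2 = 10**2 = 100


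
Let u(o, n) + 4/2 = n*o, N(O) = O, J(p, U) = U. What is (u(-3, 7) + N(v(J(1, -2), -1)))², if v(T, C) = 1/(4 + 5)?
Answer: 42436/81 ≈ 523.90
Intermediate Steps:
v(T, C) = ⅑ (v(T, C) = 1/9 = ⅑)
u(o, n) = -2 + n*o
(u(-3, 7) + N(v(J(1, -2), -1)))² = ((-2 + 7*(-3)) + ⅑)² = ((-2 - 21) + ⅑)² = (-23 + ⅑)² = (-206/9)² = 42436/81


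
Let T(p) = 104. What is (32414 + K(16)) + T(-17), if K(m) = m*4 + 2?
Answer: 32584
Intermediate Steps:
K(m) = 2 + 4*m (K(m) = 4*m + 2 = 2 + 4*m)
(32414 + K(16)) + T(-17) = (32414 + (2 + 4*16)) + 104 = (32414 + (2 + 64)) + 104 = (32414 + 66) + 104 = 32480 + 104 = 32584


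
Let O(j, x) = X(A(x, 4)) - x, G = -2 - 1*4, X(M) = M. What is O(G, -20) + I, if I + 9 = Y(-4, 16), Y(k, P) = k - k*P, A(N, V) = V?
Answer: 75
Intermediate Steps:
Y(k, P) = k - P*k
G = -6 (G = -2 - 4 = -6)
I = 51 (I = -9 - 4*(1 - 1*16) = -9 - 4*(1 - 16) = -9 - 4*(-15) = -9 + 60 = 51)
O(j, x) = 4 - x
O(G, -20) + I = (4 - 1*(-20)) + 51 = (4 + 20) + 51 = 24 + 51 = 75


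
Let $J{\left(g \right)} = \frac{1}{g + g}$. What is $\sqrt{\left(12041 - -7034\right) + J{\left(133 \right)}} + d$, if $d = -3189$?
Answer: $-3189 + \frac{\sqrt{1349670966}}{266} \approx -3050.9$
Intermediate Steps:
$J{\left(g \right)} = \frac{1}{2 g}$
$\sqrt{\left(12041 - -7034\right) + J{\left(133 \right)}} + d = \sqrt{\left(12041 - -7034\right) + \frac{1}{2 \cdot 133}} - 3189 = \sqrt{\left(12041 + 7034\right) + \frac{1}{2} \cdot \frac{1}{133}} - 3189 = \sqrt{19075 + \frac{1}{266}} - 3189 = \sqrt{\frac{5073951}{266}} - 3189 = \frac{\sqrt{1349670966}}{266} - 3189 = -3189 + \frac{\sqrt{1349670966}}{266}$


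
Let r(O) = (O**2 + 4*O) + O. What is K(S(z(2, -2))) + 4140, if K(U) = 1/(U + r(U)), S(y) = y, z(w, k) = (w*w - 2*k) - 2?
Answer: 298081/72 ≈ 4140.0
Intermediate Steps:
r(O) = O**2 + 5*O
z(w, k) = -2 + w**2 - 2*k (z(w, k) = (w**2 - 2*k) - 2 = -2 + w**2 - 2*k)
K(U) = 1/(U + U*(5 + U))
K(S(z(2, -2))) + 4140 = 1/((-2 + 2**2 - 2*(-2))*(6 + (-2 + 2**2 - 2*(-2)))) + 4140 = 1/((-2 + 4 + 4)*(6 + (-2 + 4 + 4))) + 4140 = 1/(6*(6 + 6)) + 4140 = (1/6)/12 + 4140 = (1/6)*(1/12) + 4140 = 1/72 + 4140 = 298081/72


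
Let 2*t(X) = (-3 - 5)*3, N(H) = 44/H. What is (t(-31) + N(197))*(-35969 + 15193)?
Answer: 48200320/197 ≈ 2.4467e+5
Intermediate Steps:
t(X) = -12 (t(X) = ((-3 - 5)*3)/2 = (-8*3)/2 = (1/2)*(-24) = -12)
(t(-31) + N(197))*(-35969 + 15193) = (-12 + 44/197)*(-35969 + 15193) = (-12 + 44*(1/197))*(-20776) = (-12 + 44/197)*(-20776) = -2320/197*(-20776) = 48200320/197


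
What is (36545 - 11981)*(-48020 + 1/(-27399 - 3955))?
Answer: -18492013552842/15677 ≈ -1.1796e+9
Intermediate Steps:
(36545 - 11981)*(-48020 + 1/(-27399 - 3955)) = 24564*(-48020 + 1/(-31354)) = 24564*(-48020 - 1/31354) = 24564*(-1505619081/31354) = -18492013552842/15677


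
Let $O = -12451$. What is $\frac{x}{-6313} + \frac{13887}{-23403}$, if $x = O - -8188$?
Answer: $\frac{4032786}{49247713} \approx 0.081888$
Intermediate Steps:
$x = -4263$ ($x = -12451 - -8188 = -12451 + 8188 = -4263$)
$\frac{x}{-6313} + \frac{13887}{-23403} = - \frac{4263}{-6313} + \frac{13887}{-23403} = \left(-4263\right) \left(- \frac{1}{6313}\right) + 13887 \left(- \frac{1}{23403}\right) = \frac{4263}{6313} - \frac{4629}{7801} = \frac{4032786}{49247713}$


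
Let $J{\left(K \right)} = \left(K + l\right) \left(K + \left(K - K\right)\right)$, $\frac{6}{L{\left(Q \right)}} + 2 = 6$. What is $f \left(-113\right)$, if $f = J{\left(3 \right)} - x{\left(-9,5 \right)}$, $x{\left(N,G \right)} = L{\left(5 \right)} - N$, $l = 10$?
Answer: $- \frac{6441}{2} \approx -3220.5$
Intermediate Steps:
$L{\left(Q \right)} = \frac{3}{2}$ ($L{\left(Q \right)} = \frac{6}{-2 + 6} = \frac{6}{4} = 6 \cdot \frac{1}{4} = \frac{3}{2}$)
$x{\left(N,G \right)} = \frac{3}{2} - N$
$J{\left(K \right)} = K \left(10 + K\right)$ ($J{\left(K \right)} = \left(K + 10\right) \left(K + \left(K - K\right)\right) = \left(10 + K\right) \left(K + 0\right) = \left(10 + K\right) K = K \left(10 + K\right)$)
$f = \frac{57}{2}$ ($f = 3 \left(10 + 3\right) - \left(\frac{3}{2} - -9\right) = 3 \cdot 13 - \left(\frac{3}{2} + 9\right) = 39 - \frac{21}{2} = \frac{57}{2} \approx 28.5$)
$f \left(-113\right) = \frac{57}{2} \left(-113\right) = - \frac{6441}{2}$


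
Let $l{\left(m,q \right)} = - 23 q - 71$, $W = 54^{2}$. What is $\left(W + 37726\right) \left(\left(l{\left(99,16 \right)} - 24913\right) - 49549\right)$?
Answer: $-3044126442$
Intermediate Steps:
$W = 2916$
$l{\left(m,q \right)} = -71 - 23 q$
$\left(W + 37726\right) \left(\left(l{\left(99,16 \right)} - 24913\right) - 49549\right) = \left(2916 + 37726\right) \left(\left(\left(-71 - 368\right) - 24913\right) - 49549\right) = 40642 \left(\left(\left(-71 - 368\right) - 24913\right) - 49549\right) = 40642 \left(\left(-439 - 24913\right) - 49549\right) = 40642 \left(-25352 - 49549\right) = 40642 \left(-74901\right) = -3044126442$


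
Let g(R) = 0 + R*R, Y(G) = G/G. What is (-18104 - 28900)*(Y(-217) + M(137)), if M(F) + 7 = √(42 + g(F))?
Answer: 282024 - 47004*√18811 ≈ -6.1647e+6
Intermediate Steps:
Y(G) = 1
g(R) = R² (g(R) = 0 + R² = R²)
M(F) = -7 + √(42 + F²)
(-18104 - 28900)*(Y(-217) + M(137)) = (-18104 - 28900)*(1 + (-7 + √(42 + 137²))) = -47004*(1 + (-7 + √(42 + 18769))) = -47004*(1 + (-7 + √18811)) = -47004*(-6 + √18811) = 282024 - 47004*√18811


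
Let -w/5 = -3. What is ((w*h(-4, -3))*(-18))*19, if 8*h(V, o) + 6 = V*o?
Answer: -7695/2 ≈ -3847.5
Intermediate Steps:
w = 15 (w = -5*(-3) = 15)
h(V, o) = -¾ + V*o/8 (h(V, o) = -¾ + (V*o)/8 = -¾ + V*o/8)
((w*h(-4, -3))*(-18))*19 = ((15*(-¾ + (⅛)*(-4)*(-3)))*(-18))*19 = ((15*(-¾ + 3/2))*(-18))*19 = ((15*(¾))*(-18))*19 = ((45/4)*(-18))*19 = -405/2*19 = -7695/2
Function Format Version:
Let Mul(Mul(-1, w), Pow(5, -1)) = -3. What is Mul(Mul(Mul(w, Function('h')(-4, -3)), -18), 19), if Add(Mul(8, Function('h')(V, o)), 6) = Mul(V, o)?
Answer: Rational(-7695, 2) ≈ -3847.5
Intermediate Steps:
w = 15 (w = Mul(-5, -3) = 15)
Function('h')(V, o) = Add(Rational(-3, 4), Mul(Rational(1, 8), V, o)) (Function('h')(V, o) = Add(Rational(-3, 4), Mul(Rational(1, 8), Mul(V, o))) = Add(Rational(-3, 4), Mul(Rational(1, 8), V, o)))
Mul(Mul(Mul(w, Function('h')(-4, -3)), -18), 19) = Mul(Mul(Mul(15, Add(Rational(-3, 4), Mul(Rational(1, 8), -4, -3))), -18), 19) = Mul(Mul(Mul(15, Add(Rational(-3, 4), Rational(3, 2))), -18), 19) = Mul(Mul(Mul(15, Rational(3, 4)), -18), 19) = Mul(Mul(Rational(45, 4), -18), 19) = Mul(Rational(-405, 2), 19) = Rational(-7695, 2)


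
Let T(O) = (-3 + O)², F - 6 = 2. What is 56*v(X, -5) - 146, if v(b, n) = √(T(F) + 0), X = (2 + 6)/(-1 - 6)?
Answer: 134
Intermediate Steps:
F = 8 (F = 6 + 2 = 8)
X = -8/7 (X = 8/(-7) = 8*(-⅐) = -8/7 ≈ -1.1429)
v(b, n) = 5 (v(b, n) = √((-3 + 8)² + 0) = √(5² + 0) = √(25 + 0) = √25 = 5)
56*v(X, -5) - 146 = 56*5 - 146 = 280 - 146 = 134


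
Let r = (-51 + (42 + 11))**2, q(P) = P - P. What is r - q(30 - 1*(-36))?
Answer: 4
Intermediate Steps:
q(P) = 0
r = 4 (r = (-51 + 53)**2 = 2**2 = 4)
r - q(30 - 1*(-36)) = 4 - 1*0 = 4 + 0 = 4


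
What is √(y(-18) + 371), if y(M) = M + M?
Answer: √335 ≈ 18.303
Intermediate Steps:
y(M) = 2*M
√(y(-18) + 371) = √(2*(-18) + 371) = √(-36 + 371) = √335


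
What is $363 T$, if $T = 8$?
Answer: $2904$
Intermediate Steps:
$363 T = 363 \cdot 8 = 2904$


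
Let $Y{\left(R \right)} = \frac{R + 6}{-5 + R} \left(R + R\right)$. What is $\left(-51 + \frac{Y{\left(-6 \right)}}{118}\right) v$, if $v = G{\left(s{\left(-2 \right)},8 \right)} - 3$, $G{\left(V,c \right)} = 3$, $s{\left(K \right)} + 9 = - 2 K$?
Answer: $0$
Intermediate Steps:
$s{\left(K \right)} = -9 - 2 K$
$Y{\left(R \right)} = \frac{2 R \left(6 + R\right)}{-5 + R}$ ($Y{\left(R \right)} = \frac{6 + R}{-5 + R} 2 R = \frac{2 R \left(6 + R\right)}{-5 + R}$)
$v = 0$ ($v = 3 - 3 = 0$)
$\left(-51 + \frac{Y{\left(-6 \right)}}{118}\right) v = \left(-51 + \frac{2 \left(-6\right) \frac{1}{-5 - 6} \left(6 - 6\right)}{118}\right) 0 = \left(-51 + 2 \left(-6\right) \frac{1}{-11} \cdot 0 \cdot \frac{1}{118}\right) 0 = \left(-51 + 2 \left(-6\right) \left(- \frac{1}{11}\right) 0 \cdot \frac{1}{118}\right) 0 = \left(-51 + 0 \cdot \frac{1}{118}\right) 0 = \left(-51 + 0\right) 0 = \left(-51\right) 0 = 0$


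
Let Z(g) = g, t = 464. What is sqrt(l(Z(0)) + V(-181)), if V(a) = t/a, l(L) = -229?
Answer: 3*I*sqrt(842917)/181 ≈ 15.217*I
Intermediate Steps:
V(a) = 464/a
sqrt(l(Z(0)) + V(-181)) = sqrt(-229 + 464/(-181)) = sqrt(-229 + 464*(-1/181)) = sqrt(-229 - 464/181) = sqrt(-41913/181) = 3*I*sqrt(842917)/181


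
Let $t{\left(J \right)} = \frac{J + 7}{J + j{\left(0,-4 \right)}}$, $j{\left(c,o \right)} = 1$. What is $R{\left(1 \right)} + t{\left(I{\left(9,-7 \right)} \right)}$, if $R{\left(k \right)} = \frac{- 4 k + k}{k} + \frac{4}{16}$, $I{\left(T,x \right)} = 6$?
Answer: $- \frac{25}{28} \approx -0.89286$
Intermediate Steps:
$t{\left(J \right)} = \frac{7 + J}{1 + J}$ ($t{\left(J \right)} = \frac{J + 7}{J + 1} = \frac{7 + J}{1 + J}$)
$R{\left(k \right)} = - \frac{11}{4}$ ($R{\left(k \right)} = \frac{\left(-3\right) k}{k} + 4 \cdot \frac{1}{16} = -3 + \frac{1}{4} = - \frac{11}{4}$)
$R{\left(1 \right)} + t{\left(I{\left(9,-7 \right)} \right)} = - \frac{11}{4} + \frac{7 + 6}{1 + 6} = - \frac{11}{4} + \frac{1}{7} \cdot 13 = - \frac{11}{4} + \frac{13}{7} = - \frac{25}{28}$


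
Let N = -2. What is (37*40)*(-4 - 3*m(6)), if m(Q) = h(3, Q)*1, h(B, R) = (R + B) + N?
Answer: -37000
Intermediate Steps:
h(B, R) = -2 + B + R (h(B, R) = (R + B) - 2 = (B + R) - 2 = -2 + B + R)
m(Q) = 1 + Q (m(Q) = (-2 + 3 + Q)*1 = (1 + Q)*1 = 1 + Q)
(37*40)*(-4 - 3*m(6)) = (37*40)*(-4 - 3*(1 + 6)) = 1480*(-4 - 3*7) = 1480*(-4 - 21) = 1480*(-25) = -37000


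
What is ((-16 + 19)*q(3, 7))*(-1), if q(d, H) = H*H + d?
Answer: -156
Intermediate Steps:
q(d, H) = d + H² (q(d, H) = H² + d = d + H²)
((-16 + 19)*q(3, 7))*(-1) = ((-16 + 19)*(3 + 7²))*(-1) = (3*(3 + 49))*(-1) = (3*52)*(-1) = 156*(-1) = -156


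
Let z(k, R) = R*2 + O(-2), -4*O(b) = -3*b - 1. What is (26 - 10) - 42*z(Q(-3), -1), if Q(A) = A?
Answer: 305/2 ≈ 152.50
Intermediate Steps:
O(b) = ¼ + 3*b/4 (O(b) = -(-3*b - 1)/4 = -(-1 - 3*b)/4 = ¼ + 3*b/4)
z(k, R) = -5/4 + 2*R (z(k, R) = R*2 + (¼ + (¾)*(-2)) = 2*R + (¼ - 3/2) = 2*R - 5/4 = -5/4 + 2*R)
(26 - 10) - 42*z(Q(-3), -1) = (26 - 10) - 42*(-5/4 + 2*(-1)) = 16 - 42*(-5/4 - 2) = 16 - 42*(-13/4) = 16 + 273/2 = 305/2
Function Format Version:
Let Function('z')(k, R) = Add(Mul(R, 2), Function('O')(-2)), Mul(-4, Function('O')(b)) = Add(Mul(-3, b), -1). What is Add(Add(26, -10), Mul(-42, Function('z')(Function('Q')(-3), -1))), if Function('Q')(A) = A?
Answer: Rational(305, 2) ≈ 152.50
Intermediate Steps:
Function('O')(b) = Add(Rational(1, 4), Mul(Rational(3, 4), b)) (Function('O')(b) = Mul(Rational(-1, 4), Add(Mul(-3, b), -1)) = Mul(Rational(-1, 4), Add(-1, Mul(-3, b))) = Add(Rational(1, 4), Mul(Rational(3, 4), b)))
Function('z')(k, R) = Add(Rational(-5, 4), Mul(2, R)) (Function('z')(k, R) = Add(Mul(R, 2), Add(Rational(1, 4), Mul(Rational(3, 4), -2))) = Add(Mul(2, R), Add(Rational(1, 4), Rational(-3, 2))) = Add(Mul(2, R), Rational(-5, 4)) = Add(Rational(-5, 4), Mul(2, R)))
Add(Add(26, -10), Mul(-42, Function('z')(Function('Q')(-3), -1))) = Add(Add(26, -10), Mul(-42, Add(Rational(-5, 4), Mul(2, -1)))) = Add(16, Mul(-42, Add(Rational(-5, 4), -2))) = Add(16, Mul(-42, Rational(-13, 4))) = Add(16, Rational(273, 2)) = Rational(305, 2)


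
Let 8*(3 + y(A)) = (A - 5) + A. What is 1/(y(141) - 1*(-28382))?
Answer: 8/227309 ≈ 3.5194e-5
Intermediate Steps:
y(A) = -29/8 + A/4 (y(A) = -3 + ((A - 5) + A)/8 = -3 + ((-5 + A) + A)/8 = -3 + (-5 + 2*A)/8 = -3 + (-5/8 + A/4) = -29/8 + A/4)
1/(y(141) - 1*(-28382)) = 1/((-29/8 + (¼)*141) - 1*(-28382)) = 1/((-29/8 + 141/4) + 28382) = 1/(253/8 + 28382) = 1/(227309/8) = 8/227309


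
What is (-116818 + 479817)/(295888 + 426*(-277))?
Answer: 362999/177886 ≈ 2.0406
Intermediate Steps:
(-116818 + 479817)/(295888 + 426*(-277)) = 362999/(295888 - 118002) = 362999/177886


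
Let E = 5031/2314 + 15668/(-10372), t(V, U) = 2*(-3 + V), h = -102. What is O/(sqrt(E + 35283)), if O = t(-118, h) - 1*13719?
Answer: -13961*sqrt(7516552762757038)/16285316047 ≈ -74.324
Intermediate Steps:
t(V, U) = -6 + 2*V
E = 306265/461554 (E = 5031*(1/2314) + 15668*(-1/10372) = 387/178 - 3917/2593 = 306265/461554 ≈ 0.66355)
O = -13961 (O = (-6 + 2*(-118)) - 1*13719 = (-6 - 236) - 13719 = -242 - 13719 = -13961)
O/(sqrt(E + 35283)) = -13961/sqrt(306265/461554 + 35283) = -13961*sqrt(7516552762757038)/16285316047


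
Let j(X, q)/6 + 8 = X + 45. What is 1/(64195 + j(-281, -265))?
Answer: 1/62731 ≈ 1.5941e-5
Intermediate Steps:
j(X, q) = 222 + 6*X (j(X, q) = -48 + 6*(X + 45) = -48 + 6*(45 + X) = -48 + (270 + 6*X) = 222 + 6*X)
1/(64195 + j(-281, -265)) = 1/(64195 + (222 + 6*(-281))) = 1/(64195 + (222 - 1686)) = 1/(64195 - 1464) = 1/62731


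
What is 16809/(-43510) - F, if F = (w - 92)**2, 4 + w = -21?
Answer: -595625199/43510 ≈ -13689.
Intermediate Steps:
w = -25 (w = -4 - 21 = -25)
F = 13689 (F = (-25 - 92)**2 = (-117)**2 = 13689)
16809/(-43510) - F = 16809/(-43510) - 1*13689 = 16809*(-1/43510) - 13689 = -16809/43510 - 13689 = -595625199/43510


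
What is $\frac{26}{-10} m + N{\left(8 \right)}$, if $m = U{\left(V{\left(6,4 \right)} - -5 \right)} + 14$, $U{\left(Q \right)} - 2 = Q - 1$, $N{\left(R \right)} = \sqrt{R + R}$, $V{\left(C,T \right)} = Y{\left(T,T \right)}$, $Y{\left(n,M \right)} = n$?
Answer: $- \frac{292}{5} \approx -58.4$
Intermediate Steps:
$V{\left(C,T \right)} = T$
$N{\left(R \right)} = \sqrt{2} \sqrt{R}$ ($N{\left(R \right)} = \sqrt{2 R} = \sqrt{2} \sqrt{R}$)
$U{\left(Q \right)} = 1 + Q$ ($U{\left(Q \right)} = 2 + \left(Q - 1\right) = 2 + \left(-1 + Q\right) = 1 + Q$)
$m = 24$ ($m = \left(1 + \left(4 - -5\right)\right) + 14 = \left(1 + \left(4 + 5\right)\right) + 14 = \left(1 + 9\right) + 14 = 10 + 14 = 24$)
$\frac{26}{-10} m + N{\left(8 \right)} = \frac{26}{-10} \cdot 24 + \sqrt{2} \sqrt{8} = 26 \left(- \frac{1}{10}\right) 24 + \sqrt{2} \cdot 2 \sqrt{2} = \left(- \frac{13}{5}\right) 24 + 4 = - \frac{312}{5} + 4 = - \frac{292}{5}$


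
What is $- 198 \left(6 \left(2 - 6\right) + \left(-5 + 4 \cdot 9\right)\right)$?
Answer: $-1386$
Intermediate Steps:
$- 198 \left(6 \left(2 - 6\right) + \left(-5 + 4 \cdot 9\right)\right) = - 198 \left(6 \left(-4\right) + \left(-5 + 36\right)\right) = - 198 \left(-24 + 31\right) = \left(-198\right) 7 = -1386$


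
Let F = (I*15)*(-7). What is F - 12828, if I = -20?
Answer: -10728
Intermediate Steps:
F = 2100 (F = -20*15*(-7) = -300*(-7) = 2100)
F - 12828 = 2100 - 12828 = -10728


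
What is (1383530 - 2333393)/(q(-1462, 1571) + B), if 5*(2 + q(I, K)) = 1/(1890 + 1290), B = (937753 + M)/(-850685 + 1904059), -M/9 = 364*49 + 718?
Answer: 7954459852707900/10620522263 ≈ 7.4897e+5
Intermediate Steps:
M = -166986 (M = -9*(364*49 + 718) = -9*(17836 + 718) = -9*18554 = -166986)
B = 770767/1053374 (B = (937753 - 166986)/(-850685 + 1904059) = 770767/1053374 ≈ 0.73171)
q(I, K) = -31799/15900 (q(I, K) = -2 + 1/(5*(1890 + 1290)) = -2 + (⅕)/3180 = -2 + (⅕)*(1/3180) = -2 + 1/15900 = -31799/15900)
(1383530 - 2333393)/(q(-1462, 1571) + B) = (1383530 - 2333393)/(-31799/15900 + 770767/1053374) = -949863/(-10620522263/8374323300) = -949863*(-8374323300/10620522263) = 7954459852707900/10620522263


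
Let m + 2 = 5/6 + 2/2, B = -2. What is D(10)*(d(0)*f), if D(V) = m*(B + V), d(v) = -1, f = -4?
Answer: -16/3 ≈ -5.3333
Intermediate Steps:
m = -⅙ (m = -2 + (5/6 + 2/2) = -2 + (5*(⅙) + 2*(½)) = -2 + (⅚ + 1) = -2 + 11/6 = -⅙ ≈ -0.16667)
D(V) = ⅓ - V/6 (D(V) = -(-2 + V)/6 = ⅓ - V/6)
D(10)*(d(0)*f) = (⅓ - ⅙*10)*(-1*(-4)) = (⅓ - 5/3)*4 = -4/3*4 = -16/3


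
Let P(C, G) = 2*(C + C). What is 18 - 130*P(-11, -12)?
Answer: 5738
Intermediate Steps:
P(C, G) = 4*C (P(C, G) = 2*(2*C) = 4*C)
18 - 130*P(-11, -12) = 18 - 520*(-11) = 18 - 130*(-44) = 18 + 5720 = 5738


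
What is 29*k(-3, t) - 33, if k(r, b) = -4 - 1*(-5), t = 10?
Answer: -4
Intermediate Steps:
k(r, b) = 1 (k(r, b) = -4 + 5 = 1)
29*k(-3, t) - 33 = 29*1 - 33 = 29 - 33 = -4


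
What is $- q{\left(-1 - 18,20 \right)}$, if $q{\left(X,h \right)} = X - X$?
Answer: $0$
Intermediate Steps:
$q{\left(X,h \right)} = 0$
$- q{\left(-1 - 18,20 \right)} = \left(-1\right) 0 = 0$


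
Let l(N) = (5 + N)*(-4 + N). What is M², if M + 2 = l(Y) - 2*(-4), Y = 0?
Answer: 196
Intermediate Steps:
l(N) = (-4 + N)*(5 + N)
M = -14 (M = -2 + ((-20 + 0 + 0²) - 2*(-4)) = -2 + ((-20 + 0 + 0) + 8) = -2 + (-20 + 8) = -2 - 12 = -14)
M² = (-14)² = 196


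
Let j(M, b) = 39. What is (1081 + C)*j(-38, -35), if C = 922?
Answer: 78117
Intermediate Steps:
(1081 + C)*j(-38, -35) = (1081 + 922)*39 = 2003*39 = 78117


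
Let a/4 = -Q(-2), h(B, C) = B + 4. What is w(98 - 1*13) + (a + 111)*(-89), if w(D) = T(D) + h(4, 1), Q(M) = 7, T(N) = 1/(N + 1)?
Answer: -634593/86 ≈ -7379.0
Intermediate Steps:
T(N) = 1/(1 + N)
h(B, C) = 4 + B
w(D) = 8 + 1/(1 + D) (w(D) = 1/(1 + D) + (4 + 4) = 1/(1 + D) + 8 = 8 + 1/(1 + D))
a = -28 (a = 4*(-1*7) = 4*(-7) = -28)
w(98 - 1*13) + (a + 111)*(-89) = (9 + 8*(98 - 1*13))/(1 + (98 - 1*13)) + (-28 + 111)*(-89) = (9 + 8*(98 - 13))/(1 + (98 - 13)) + 83*(-89) = (9 + 8*85)/(1 + 85) - 7387 = (9 + 680)/86 - 7387 = (1/86)*689 - 7387 = 689/86 - 7387 = -634593/86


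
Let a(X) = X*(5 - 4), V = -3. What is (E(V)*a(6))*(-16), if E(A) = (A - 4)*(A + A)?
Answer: -4032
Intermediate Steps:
a(X) = X (a(X) = X*1 = X)
E(A) = 2*A*(-4 + A) (E(A) = (-4 + A)*(2*A) = 2*A*(-4 + A))
(E(V)*a(6))*(-16) = ((2*(-3)*(-4 - 3))*6)*(-16) = ((2*(-3)*(-7))*6)*(-16) = (42*6)*(-16) = 252*(-16) = -4032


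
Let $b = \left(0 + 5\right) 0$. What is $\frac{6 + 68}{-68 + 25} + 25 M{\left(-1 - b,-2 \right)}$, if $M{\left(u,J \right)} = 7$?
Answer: $\frac{7451}{43} \approx 173.28$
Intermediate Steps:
$b = 0$ ($b = 5 \cdot 0 = 0$)
$\frac{6 + 68}{-68 + 25} + 25 M{\left(-1 - b,-2 \right)} = \frac{6 + 68}{-68 + 25} + 25 \cdot 7 = \frac{74}{-43} + 175 = 74 \left(- \frac{1}{43}\right) + 175 = - \frac{74}{43} + 175 = \frac{7451}{43}$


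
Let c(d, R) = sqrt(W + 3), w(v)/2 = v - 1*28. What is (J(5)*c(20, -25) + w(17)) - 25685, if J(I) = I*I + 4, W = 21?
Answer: -25707 + 58*sqrt(6) ≈ -25565.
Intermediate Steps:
J(I) = 4 + I**2 (J(I) = I**2 + 4 = 4 + I**2)
w(v) = -56 + 2*v (w(v) = 2*(v - 1*28) = 2*(v - 28) = 2*(-28 + v) = -56 + 2*v)
c(d, R) = 2*sqrt(6) (c(d, R) = sqrt(21 + 3) = sqrt(24) = 2*sqrt(6))
(J(5)*c(20, -25) + w(17)) - 25685 = ((4 + 5**2)*(2*sqrt(6)) + (-56 + 2*17)) - 25685 = ((4 + 25)*(2*sqrt(6)) + (-56 + 34)) - 25685 = (29*(2*sqrt(6)) - 22) - 25685 = (58*sqrt(6) - 22) - 25685 = (-22 + 58*sqrt(6)) - 25685 = -25707 + 58*sqrt(6)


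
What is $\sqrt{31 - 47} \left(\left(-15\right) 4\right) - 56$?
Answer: $-56 - 240 i \approx -56.0 - 240.0 i$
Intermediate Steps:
$\sqrt{31 - 47} \left(\left(-15\right) 4\right) - 56 = \sqrt{-16} \left(-60\right) - 56 = 4 i \left(-60\right) - 56 = - 240 i - 56 = -56 - 240 i$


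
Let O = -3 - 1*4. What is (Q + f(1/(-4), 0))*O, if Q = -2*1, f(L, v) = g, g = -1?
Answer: 21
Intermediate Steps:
f(L, v) = -1
Q = -2
O = -7 (O = -3 - 4 = -7)
(Q + f(1/(-4), 0))*O = (-2 - 1)*(-7) = -3*(-7) = 21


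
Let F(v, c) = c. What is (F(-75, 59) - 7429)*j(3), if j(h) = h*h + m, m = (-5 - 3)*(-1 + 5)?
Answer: 169510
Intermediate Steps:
m = -32 (m = -8*4 = -32)
j(h) = -32 + h² (j(h) = h*h - 32 = h² - 32 = -32 + h²)
(F(-75, 59) - 7429)*j(3) = (59 - 7429)*(-32 + 3²) = -7370*(-32 + 9) = -7370*(-23) = 169510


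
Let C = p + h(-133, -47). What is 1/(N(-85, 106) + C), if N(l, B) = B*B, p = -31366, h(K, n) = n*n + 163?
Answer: -1/17758 ≈ -5.6313e-5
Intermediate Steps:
h(K, n) = 163 + n² (h(K, n) = n² + 163 = 163 + n²)
C = -28994 (C = -31366 + (163 + (-47)²) = -31366 + (163 + 2209) = -31366 + 2372 = -28994)
N(l, B) = B²
1/(N(-85, 106) + C) = 1/(106² - 28994) = 1/(11236 - 28994) = 1/(-17758) = -1/17758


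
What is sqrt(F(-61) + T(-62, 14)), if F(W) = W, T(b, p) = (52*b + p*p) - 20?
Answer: I*sqrt(3109) ≈ 55.758*I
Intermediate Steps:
T(b, p) = -20 + p**2 + 52*b (T(b, p) = (52*b + p**2) - 20 = (p**2 + 52*b) - 20 = -20 + p**2 + 52*b)
sqrt(F(-61) + T(-62, 14)) = sqrt(-61 + (-20 + 14**2 + 52*(-62))) = sqrt(-61 + (-20 + 196 - 3224)) = sqrt(-61 - 3048) = sqrt(-3109) = I*sqrt(3109)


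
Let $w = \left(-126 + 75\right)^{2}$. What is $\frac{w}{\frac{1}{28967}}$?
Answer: $75343167$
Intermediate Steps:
$w = 2601$ ($w = \left(-51\right)^{2} = 2601$)
$\frac{w}{\frac{1}{28967}} = \frac{2601}{\frac{1}{28967}} = 2601 \frac{1}{\frac{1}{28967}} = 2601 \cdot 28967 = 75343167$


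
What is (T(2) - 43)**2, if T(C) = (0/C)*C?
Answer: 1849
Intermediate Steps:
T(C) = 0 (T(C) = 0*C = 0)
(T(2) - 43)**2 = (0 - 43)**2 = (-43)**2 = 1849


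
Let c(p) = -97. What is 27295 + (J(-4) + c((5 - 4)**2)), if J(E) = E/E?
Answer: 27199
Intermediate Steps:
J(E) = 1
27295 + (J(-4) + c((5 - 4)**2)) = 27295 + (1 - 97) = 27295 - 96 = 27199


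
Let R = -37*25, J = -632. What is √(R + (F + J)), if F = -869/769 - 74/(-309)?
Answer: 2*I*√21991081697238/237621 ≈ 39.47*I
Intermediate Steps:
F = -211615/237621 (F = -869*1/769 - 74*(-1/309) = -869/769 + 74/309 = -211615/237621 ≈ -0.89056)
R = -925
√(R + (F + J)) = √(-925 + (-211615/237621 - 632)) = √(-925 - 150388087/237621) = √(-370187512/237621) = 2*I*√21991081697238/237621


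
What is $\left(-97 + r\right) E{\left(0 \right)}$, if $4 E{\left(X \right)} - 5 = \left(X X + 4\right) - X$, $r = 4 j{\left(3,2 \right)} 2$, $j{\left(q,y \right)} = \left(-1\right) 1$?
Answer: $- \frac{945}{4} \approx -236.25$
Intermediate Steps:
$j{\left(q,y \right)} = -1$
$r = -8$ ($r = 4 \left(-1\right) 2 = \left(-4\right) 2 = -8$)
$E{\left(X \right)} = \frac{9}{4} - \frac{X}{4} + \frac{X^{2}}{4}$ ($E{\left(X \right)} = \frac{5}{4} + \frac{\left(X X + 4\right) - X}{4} = \frac{5}{4} + \frac{\left(X^{2} + 4\right) - X}{4} = \frac{5}{4} + \frac{\left(4 + X^{2}\right) - X}{4} = \frac{5}{4} + \frac{4 + X^{2} - X}{4} = \frac{5}{4} + \left(1 - \frac{X}{4} + \frac{X^{2}}{4}\right) = \frac{9}{4} - \frac{X}{4} + \frac{X^{2}}{4}$)
$\left(-97 + r\right) E{\left(0 \right)} = \left(-97 - 8\right) \left(\frac{9}{4} - 0 + \frac{0^{2}}{4}\right) = - 105 \left(\frac{9}{4} + 0 + \frac{1}{4} \cdot 0\right) = - 105 \left(\frac{9}{4} + 0 + 0\right) = \left(-105\right) \frac{9}{4} = - \frac{945}{4}$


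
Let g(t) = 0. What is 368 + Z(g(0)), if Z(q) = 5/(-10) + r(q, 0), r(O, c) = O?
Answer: 735/2 ≈ 367.50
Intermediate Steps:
Z(q) = -½ + q (Z(q) = 5/(-10) + q = 5*(-⅒) + q = -½ + q)
368 + Z(g(0)) = 368 + (-½ + 0) = 368 - ½ = 735/2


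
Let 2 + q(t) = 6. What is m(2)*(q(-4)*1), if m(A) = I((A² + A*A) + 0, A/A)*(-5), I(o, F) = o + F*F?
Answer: -180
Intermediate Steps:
q(t) = 4 (q(t) = -2 + 6 = 4)
I(o, F) = o + F²
m(A) = -5 - 10*A² (m(A) = (((A² + A*A) + 0) + (A/A)²)*(-5) = (((A² + A²) + 0) + 1²)*(-5) = ((2*A² + 0) + 1)*(-5) = (2*A² + 1)*(-5) = (1 + 2*A²)*(-5) = -5 - 10*A²)
m(2)*(q(-4)*1) = (-5 - 10*2²)*(4*1) = (-5 - 10*4)*4 = (-5 - 40)*4 = -45*4 = -180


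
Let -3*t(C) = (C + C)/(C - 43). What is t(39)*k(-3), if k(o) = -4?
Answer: -26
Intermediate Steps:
t(C) = -2*C/(3*(-43 + C)) (t(C) = -(C + C)/(3*(C - 43)) = -2*C/(3*(-43 + C)))
t(39)*k(-3) = -2*39/(-129 + 3*39)*(-4) = -2*39/(-129 + 117)*(-4) = -2*39/(-12)*(-4) = -2*39*(-1/12)*(-4) = (13/2)*(-4) = -26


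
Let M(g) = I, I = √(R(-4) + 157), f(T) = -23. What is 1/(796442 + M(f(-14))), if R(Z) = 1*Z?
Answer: 796442/634319859211 - 3*√17/634319859211 ≈ 1.2556e-6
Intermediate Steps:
R(Z) = Z
I = 3*√17 (I = √(-4 + 157) = √153 = 3*√17 ≈ 12.369)
M(g) = 3*√17
1/(796442 + M(f(-14))) = 1/(796442 + 3*√17)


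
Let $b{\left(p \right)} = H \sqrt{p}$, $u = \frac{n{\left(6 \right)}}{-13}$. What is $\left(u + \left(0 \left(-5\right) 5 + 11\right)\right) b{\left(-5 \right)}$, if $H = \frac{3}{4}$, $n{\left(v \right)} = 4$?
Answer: $\frac{417 i \sqrt{5}}{52} \approx 17.932 i$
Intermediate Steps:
$H = \frac{3}{4}$ ($H = 3 \cdot \frac{1}{4} = \frac{3}{4} \approx 0.75$)
$u = - \frac{4}{13}$ ($u = \frac{4}{-13} = 4 \left(- \frac{1}{13}\right) = - \frac{4}{13} \approx -0.30769$)
$b{\left(p \right)} = \frac{3 \sqrt{p}}{4}$
$\left(u + \left(0 \left(-5\right) 5 + 11\right)\right) b{\left(-5 \right)} = \left(- \frac{4}{13} + \left(0 \left(-5\right) 5 + 11\right)\right) \frac{3 \sqrt{-5}}{4} = \left(- \frac{4}{13} + \left(0 \cdot 5 + 11\right)\right) \frac{3 i \sqrt{5}}{4} = \left(- \frac{4}{13} + \left(0 + 11\right)\right) \frac{3 i \sqrt{5}}{4} = \left(- \frac{4}{13} + 11\right) \frac{3 i \sqrt{5}}{4} = \frac{139 \frac{3 i \sqrt{5}}{4}}{13} = \frac{417 i \sqrt{5}}{52}$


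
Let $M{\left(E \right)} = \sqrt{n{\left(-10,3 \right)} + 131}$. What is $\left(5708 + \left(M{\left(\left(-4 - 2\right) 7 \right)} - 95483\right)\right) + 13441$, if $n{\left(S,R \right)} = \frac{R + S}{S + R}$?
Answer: $-76334 + 2 \sqrt{33} \approx -76323.0$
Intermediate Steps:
$n{\left(S,R \right)} = 1$ ($n{\left(S,R \right)} = \frac{R + S}{R + S} = 1$)
$M{\left(E \right)} = 2 \sqrt{33}$ ($M{\left(E \right)} = \sqrt{1 + 131} = \sqrt{132} = 2 \sqrt{33}$)
$\left(5708 + \left(M{\left(\left(-4 - 2\right) 7 \right)} - 95483\right)\right) + 13441 = \left(5708 - \left(95483 - 2 \sqrt{33}\right)\right) + 13441 = \left(-89775 + 2 \sqrt{33}\right) + 13441 = -76334 + 2 \sqrt{33}$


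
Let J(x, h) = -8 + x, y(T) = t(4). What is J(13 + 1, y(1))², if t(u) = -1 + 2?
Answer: 36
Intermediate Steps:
t(u) = 1
y(T) = 1
J(13 + 1, y(1))² = (-8 + (13 + 1))² = (-8 + 14)² = 6² = 36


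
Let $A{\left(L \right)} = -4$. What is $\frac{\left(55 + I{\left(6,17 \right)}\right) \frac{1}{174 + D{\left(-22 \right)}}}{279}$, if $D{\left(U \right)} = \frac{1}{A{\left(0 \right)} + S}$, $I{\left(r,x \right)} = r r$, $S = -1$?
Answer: $\frac{455}{242451} \approx 0.0018767$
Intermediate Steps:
$I{\left(r,x \right)} = r^{2}$
$D{\left(U \right)} = - \frac{1}{5}$ ($D{\left(U \right)} = \frac{1}{-4 - 1} = \frac{1}{-5} = - \frac{1}{5}$)
$\frac{\left(55 + I{\left(6,17 \right)}\right) \frac{1}{174 + D{\left(-22 \right)}}}{279} = \frac{\left(55 + 6^{2}\right) \frac{1}{174 - \frac{1}{5}}}{279} = \frac{55 + 36}{\frac{869}{5}} \cdot \frac{1}{279} = 91 \cdot \frac{5}{869} \cdot \frac{1}{279} = \frac{455}{869} \cdot \frac{1}{279} = \frac{455}{242451}$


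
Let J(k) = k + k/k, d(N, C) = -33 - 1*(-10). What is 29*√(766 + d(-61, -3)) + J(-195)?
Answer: -194 + 29*√743 ≈ 596.48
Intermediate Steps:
d(N, C) = -23 (d(N, C) = -33 + 10 = -23)
J(k) = 1 + k (J(k) = k + 1 = 1 + k)
29*√(766 + d(-61, -3)) + J(-195) = 29*√(766 - 23) + (1 - 195) = 29*√743 - 194 = -194 + 29*√743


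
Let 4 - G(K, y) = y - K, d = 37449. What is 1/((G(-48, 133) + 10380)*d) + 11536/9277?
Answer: 4407815017069/3544668847719 ≈ 1.2435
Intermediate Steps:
G(K, y) = 4 + K - y (G(K, y) = 4 - (y - K) = 4 + (K - y) = 4 + K - y)
1/((G(-48, 133) + 10380)*d) + 11536/9277 = 1/(((4 - 48 - 1*133) + 10380)*37449) + 11536/9277 = (1/37449)/((4 - 48 - 133) + 10380) + 11536*(1/9277) = (1/37449)/(-177 + 10380) + 11536/9277 = (1/37449)/10203 + 11536/9277 = (1/10203)*(1/37449) + 11536/9277 = 1/382092147 + 11536/9277 = 4407815017069/3544668847719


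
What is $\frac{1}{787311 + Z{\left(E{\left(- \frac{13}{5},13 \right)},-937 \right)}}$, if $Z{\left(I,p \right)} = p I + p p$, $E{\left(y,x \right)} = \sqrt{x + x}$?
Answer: $\frac{832640}{1386567325603} + \frac{937 \sqrt{26}}{2773134651206} \approx 6.0223 \cdot 10^{-7}$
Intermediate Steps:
$E{\left(y,x \right)} = \sqrt{2} \sqrt{x}$ ($E{\left(y,x \right)} = \sqrt{2 x} = \sqrt{2} \sqrt{x}$)
$Z{\left(I,p \right)} = p^{2} + I p$ ($Z{\left(I,p \right)} = I p + p^{2} = p^{2} + I p$)
$\frac{1}{787311 + Z{\left(E{\left(- \frac{13}{5},13 \right)},-937 \right)}} = \frac{1}{787311 - 937 \left(\sqrt{2} \sqrt{13} - 937\right)} = \frac{1}{787311 - 937 \left(\sqrt{26} - 937\right)} = \frac{1}{787311 - 937 \left(-937 + \sqrt{26}\right)} = \frac{1}{787311 + \left(877969 - 937 \sqrt{26}\right)} = \frac{1}{1665280 - 937 \sqrt{26}}$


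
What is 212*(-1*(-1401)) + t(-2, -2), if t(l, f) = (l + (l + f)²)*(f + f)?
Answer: 296956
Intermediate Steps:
t(l, f) = 2*f*(l + (f + l)²) (t(l, f) = (l + (f + l)²)*(2*f) = 2*f*(l + (f + l)²))
212*(-1*(-1401)) + t(-2, -2) = 212*(-1*(-1401)) + 2*(-2)*(-2 + (-2 - 2)²) = 212*1401 + 2*(-2)*(-2 + (-4)²) = 297012 + 2*(-2)*(-2 + 16) = 297012 + 2*(-2)*14 = 297012 - 56 = 296956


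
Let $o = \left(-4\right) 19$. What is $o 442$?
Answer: $-33592$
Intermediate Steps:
$o = -76$
$o 442 = \left(-76\right) 442 = -33592$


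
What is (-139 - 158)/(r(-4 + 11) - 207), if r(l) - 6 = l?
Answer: 297/194 ≈ 1.5309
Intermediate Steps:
r(l) = 6 + l
(-139 - 158)/(r(-4 + 11) - 207) = (-139 - 158)/((6 + (-4 + 11)) - 207) = -297/((6 + 7) - 207) = -297/(13 - 207) = -297/(-194) = -297*(-1/194) = 297/194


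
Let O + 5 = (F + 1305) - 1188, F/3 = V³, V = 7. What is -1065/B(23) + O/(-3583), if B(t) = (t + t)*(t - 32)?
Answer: 1114507/494454 ≈ 2.2540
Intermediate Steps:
F = 1029 (F = 3*7³ = 3*343 = 1029)
B(t) = 2*t*(-32 + t) (B(t) = (2*t)*(-32 + t) = 2*t*(-32 + t))
O = 1141 (O = -5 + ((1029 + 1305) - 1188) = -5 + (2334 - 1188) = -5 + 1146 = 1141)
-1065/B(23) + O/(-3583) = -1065*1/(46*(-32 + 23)) + 1141/(-3583) = -1065/(2*23*(-9)) + 1141*(-1/3583) = -1065/(-414) - 1141/3583 = -1065*(-1/414) - 1141/3583 = 355/138 - 1141/3583 = 1114507/494454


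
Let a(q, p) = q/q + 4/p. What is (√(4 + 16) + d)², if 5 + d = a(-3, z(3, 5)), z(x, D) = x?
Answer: 244/9 - 32*√5/3 ≈ 3.2597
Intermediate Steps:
a(q, p) = 1 + 4/p
d = -8/3 (d = -5 + (4 + 3)/3 = -5 + (⅓)*7 = -5 + 7/3 = -8/3 ≈ -2.6667)
(√(4 + 16) + d)² = (√(4 + 16) - 8/3)² = (√20 - 8/3)² = (2*√5 - 8/3)² = (-8/3 + 2*√5)²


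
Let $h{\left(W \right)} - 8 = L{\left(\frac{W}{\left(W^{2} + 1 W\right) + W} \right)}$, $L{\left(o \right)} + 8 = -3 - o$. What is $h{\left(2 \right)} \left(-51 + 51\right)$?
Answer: $0$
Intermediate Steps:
$L{\left(o \right)} = -11 - o$ ($L{\left(o \right)} = -8 - \left(3 + o\right) = -11 - o$)
$h{\left(W \right)} = -3 - \frac{W}{W^{2} + 2 W}$ ($h{\left(W \right)} = 8 - \left(11 + \frac{W}{\left(W^{2} + 1 W\right) + W}\right) = 8 - \left(11 + \frac{W}{\left(W^{2} + W\right) + W}\right) = 8 - \left(11 + \frac{W}{\left(W + W^{2}\right) + W}\right) = 8 - \left(11 + \frac{W}{W^{2} + 2 W}\right) = -3 - \frac{W}{W^{2} + 2 W}$)
$h{\left(2 \right)} \left(-51 + 51\right) = \frac{-7 - 6}{2 + 2} \left(-51 + 51\right) = \frac{-7 - 6}{4} \cdot 0 = \frac{1}{4} \left(-13\right) 0 = \left(- \frac{13}{4}\right) 0 = 0$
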